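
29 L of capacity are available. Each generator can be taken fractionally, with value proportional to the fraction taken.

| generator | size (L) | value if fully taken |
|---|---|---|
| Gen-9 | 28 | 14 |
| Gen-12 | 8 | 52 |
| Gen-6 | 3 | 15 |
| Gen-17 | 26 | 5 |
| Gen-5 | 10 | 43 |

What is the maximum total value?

114

Rank by value-to-size ratio: Gen-12 52/8≈6.5, Gen-6 15/3≈5, Gen-5 43/10≈4.3, Gen-9 14/28≈0.5, Gen-17 5/26≈0.192.
All 8 L of Gen-12 fit (value 52) ; 21 remain.
Take all of Gen-6 (3 L, value 15) ; 18 L left.
Gen-5: take in full, 10 L for value 43 ; 8 left.
Only 8 L remain; take 8/28 of Gen-9 for value 14×8/28 = 4.
Total value = 114.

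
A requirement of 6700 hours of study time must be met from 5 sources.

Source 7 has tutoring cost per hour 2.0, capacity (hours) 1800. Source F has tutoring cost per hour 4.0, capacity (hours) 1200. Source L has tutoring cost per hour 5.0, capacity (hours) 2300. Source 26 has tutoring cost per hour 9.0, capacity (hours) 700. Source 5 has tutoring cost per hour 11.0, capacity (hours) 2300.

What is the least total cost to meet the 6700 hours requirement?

Cheapest first:
Source 7 at 2.0: take all 1800 hours ; 4900 still needed.
Source F at 4.0: take all 1200 hours ; 3700 still needed.
Source L at 5.0: take all 2300 hours ; 1400 still needed.
Source 26 at 9.0: take all 700 hours ; 700 still needed.
Source 5 at 11.0: take 700 of its 2300 ; requirement met.
Cost = 1800×2.0 + 1200×4.0 + 2300×5.0 + 700×9.0 + 700×11.0 = 33900.

33900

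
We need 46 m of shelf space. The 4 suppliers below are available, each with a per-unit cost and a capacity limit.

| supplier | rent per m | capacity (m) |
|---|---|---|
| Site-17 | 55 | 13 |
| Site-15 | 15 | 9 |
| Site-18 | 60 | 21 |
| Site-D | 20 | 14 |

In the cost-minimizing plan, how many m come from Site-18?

10

Use suppliers in increasing cost order.
Take 9 from Site-15 at 15 ; need 37 more.
Site-D at 20: take all 14 m ; 23 still needed.
Site-17 (55): use full 13 ; 10 m to go.
Site-18 at 60: take 10 of its 21 ; requirement met.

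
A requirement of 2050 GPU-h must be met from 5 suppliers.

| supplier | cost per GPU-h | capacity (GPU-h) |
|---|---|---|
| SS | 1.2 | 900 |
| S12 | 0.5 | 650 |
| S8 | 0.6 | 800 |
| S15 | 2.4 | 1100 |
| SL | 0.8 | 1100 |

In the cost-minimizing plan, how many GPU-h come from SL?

600

Cheapest first:
S12 at 0.5: take all 650 GPU-h → 1400 still needed.
Take 800 from S8 at 0.6 → need 600 more.
SL at 0.8: take 600 of its 1100 → requirement met.
SS, S15: unused.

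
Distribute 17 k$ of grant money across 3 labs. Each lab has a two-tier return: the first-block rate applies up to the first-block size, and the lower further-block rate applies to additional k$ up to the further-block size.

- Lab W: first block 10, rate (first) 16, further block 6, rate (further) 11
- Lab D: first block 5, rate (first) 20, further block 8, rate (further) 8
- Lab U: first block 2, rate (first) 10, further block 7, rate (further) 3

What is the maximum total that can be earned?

282

Order all 6 blocks by rate: Lab D/T1 20 > Lab W/T1 16 > Lab W/T2 11 > Lab U/T1 10 > Lab D/T2 8 > Lab U/T2 3.
Lab D T1 at 20: fill all 5 — 12 left.
Fill Lab W T1 block (10 at 16) — 2 left.
Lab W/T2: +2 of 6 at 11; pool empty.
Total = 20×5 + 16×10 + 11×2 = 282.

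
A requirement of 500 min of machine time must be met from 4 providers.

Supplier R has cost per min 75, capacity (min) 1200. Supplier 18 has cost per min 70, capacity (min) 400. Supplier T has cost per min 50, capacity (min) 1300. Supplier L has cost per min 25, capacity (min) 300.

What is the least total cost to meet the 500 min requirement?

Use providers in increasing cost order.
Take 300 from Supplier L at 25 — need 200 more.
Supplier T (50): take the remaining 200 — done.
Supplier 18, Supplier R: unused.
Cost = 300×25 + 200×50 = 17500.

17500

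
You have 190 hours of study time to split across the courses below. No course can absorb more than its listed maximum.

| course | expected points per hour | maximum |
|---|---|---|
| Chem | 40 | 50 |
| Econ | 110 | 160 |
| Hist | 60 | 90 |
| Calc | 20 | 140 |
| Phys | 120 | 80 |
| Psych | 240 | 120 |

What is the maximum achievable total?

37200

Rank by expected points per hour: Psych 240 > Phys 120 > Econ 110 > Hist 60 > Chem 40 > Calc 20.
Psych: +120 to 120 (cap) → 70 left.
Phys has room for 80 but only 70 remain, so it gets 70.
Total = 120×70 + 240×120 = 37200.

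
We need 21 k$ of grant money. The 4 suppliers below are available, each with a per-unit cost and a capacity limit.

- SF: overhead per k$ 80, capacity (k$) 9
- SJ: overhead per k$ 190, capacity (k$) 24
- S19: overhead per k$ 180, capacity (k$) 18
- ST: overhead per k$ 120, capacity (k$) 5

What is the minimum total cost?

Fill from the cheapest supplier first.
SF (80): use full 9 → 12 k$ to go.
ST (120): use full 5 → 7 k$ to go.
S19 (180): take the remaining 7 → done.
SJ: unused.
Cost = 9×80 + 5×120 + 7×180 = 2580.

2580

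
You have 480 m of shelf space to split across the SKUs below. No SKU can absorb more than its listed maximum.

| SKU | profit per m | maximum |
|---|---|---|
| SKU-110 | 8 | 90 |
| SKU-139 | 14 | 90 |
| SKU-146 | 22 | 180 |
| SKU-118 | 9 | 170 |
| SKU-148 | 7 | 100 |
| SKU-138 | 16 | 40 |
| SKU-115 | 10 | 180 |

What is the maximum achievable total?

Order the SKUs by profit per m: SKU-146 22 > SKU-138 16 > SKU-139 14 > SKU-115 10 > SKU-118 9 > SKU-110 8 > SKU-148 7.
Give SKU-146 180 to hit its cap of 180 → 300 left.
Give SKU-138 40 to hit its cap of 40 → 260 left.
SKU-139: +90 to 90 (cap) → 170 left.
Only 170 left; SKU-115 takes them to reach 170.
Total = 14×90 + 22×180 + 16×40 + 10×170 = 7560.

7560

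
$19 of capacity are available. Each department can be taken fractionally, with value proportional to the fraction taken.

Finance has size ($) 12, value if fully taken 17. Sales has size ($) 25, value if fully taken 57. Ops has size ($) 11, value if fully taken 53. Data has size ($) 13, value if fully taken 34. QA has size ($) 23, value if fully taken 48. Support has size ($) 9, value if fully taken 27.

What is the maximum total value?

77

Rank by value-to-size ratio: Ops 53/11≈4.82, Support 27/9≈3, Data 34/13≈2.62, Sales 57/25≈2.28, QA 48/23≈2.09, Finance 17/12≈1.42.
All 11 $ of Ops fit (value 53) — 8 remain.
Fill the last 8 $ with part of Support: 8/9 of it earns 24.
Total value = 77.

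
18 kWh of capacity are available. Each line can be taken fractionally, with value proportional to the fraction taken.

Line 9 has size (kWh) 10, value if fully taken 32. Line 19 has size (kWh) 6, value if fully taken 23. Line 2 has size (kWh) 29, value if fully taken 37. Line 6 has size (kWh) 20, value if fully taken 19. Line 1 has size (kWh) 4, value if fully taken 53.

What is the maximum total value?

101.6

Sort by value density: Line 1 53/4≈13.2, Line 19 23/6≈3.83, Line 9 32/10≈3.2, Line 2 37/29≈1.28, Line 6 19/20≈0.95.
All 4 kWh of Line 1 fit (value 53) — 14 remain.
Take all of Line 19 (6 kWh, value 23) — 8 kWh left.
8 kWh left: a 8/10 share of Line 9 gives 32×8/10 = 25.6.
Total value = 101.6.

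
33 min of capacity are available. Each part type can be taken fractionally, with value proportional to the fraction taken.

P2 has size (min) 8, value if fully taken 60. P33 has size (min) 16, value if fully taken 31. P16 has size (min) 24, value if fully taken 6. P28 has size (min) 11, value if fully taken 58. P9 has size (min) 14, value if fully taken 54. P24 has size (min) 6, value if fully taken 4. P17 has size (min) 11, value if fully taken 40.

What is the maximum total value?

Best value per unit of size first: P2 60/8≈7.5, P28 58/11≈5.27, P9 54/14≈3.86, P17 40/11≈3.64, P33 31/16≈1.94, P24 4/6≈0.667, P16 6/24≈0.25.
Take all of P2 (8 min, value 60) → 25 min left.
Take all of P28 (11 min, value 58) → 14 min left.
Take all of P9 (14 min, value 54) → 0 min left.
Total value = 172.

172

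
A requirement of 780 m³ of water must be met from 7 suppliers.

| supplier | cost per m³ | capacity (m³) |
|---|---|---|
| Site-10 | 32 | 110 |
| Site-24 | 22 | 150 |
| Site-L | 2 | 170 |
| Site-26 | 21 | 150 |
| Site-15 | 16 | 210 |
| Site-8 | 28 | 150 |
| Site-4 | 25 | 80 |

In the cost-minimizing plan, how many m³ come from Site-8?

20

Fill from the cheapest supplier first.
Take 170 from Site-L at 2 — need 610 more.
Take 210 from Site-15 at 16 — need 400 more.
Take 150 from Site-26 at 21 — need 250 more.
Take 150 from Site-24 at 22 — need 100 more.
Site-4 at 25: take all 80 m³ — 20 still needed.
Site-8 at 28: take 20 of its 150 — requirement met.
Site-10: unused.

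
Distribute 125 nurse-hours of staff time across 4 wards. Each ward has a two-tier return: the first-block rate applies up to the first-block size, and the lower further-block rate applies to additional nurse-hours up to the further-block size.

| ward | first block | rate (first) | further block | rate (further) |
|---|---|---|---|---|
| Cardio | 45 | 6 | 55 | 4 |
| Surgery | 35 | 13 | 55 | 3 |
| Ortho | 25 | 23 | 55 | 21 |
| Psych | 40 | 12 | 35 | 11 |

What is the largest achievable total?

2305

Treat each block as its own option and order by rate: Ortho/T1 23 > Ortho/T2 21 > Surgery/T1 13 > Psych/T1 12 > Psych/T2 11 > Cardio/T1 6 > Cardio/T2 4 > Surgery/T2 3.
Ortho T1 at 23: fill all 25 ; 100 left.
Fill Ortho T2 block (55 at 21) ; 45 left.
Surgery T1 at 13: fill all 35 ; 10 left.
Psych/T1: +10 of 40 at 12; pool empty.
Total = 23×25 + 21×55 + 13×35 + 12×10 = 2305.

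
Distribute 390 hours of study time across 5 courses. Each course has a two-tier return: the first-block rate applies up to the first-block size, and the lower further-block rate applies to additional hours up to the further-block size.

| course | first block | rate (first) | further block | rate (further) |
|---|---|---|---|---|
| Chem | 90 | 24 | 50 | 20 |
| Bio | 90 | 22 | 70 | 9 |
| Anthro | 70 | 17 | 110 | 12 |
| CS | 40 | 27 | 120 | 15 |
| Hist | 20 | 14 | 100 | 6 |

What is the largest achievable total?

8160

Rank every tier by rate: CS/tier1 27 > Chem/tier1 24 > Bio/tier1 22 > Chem/tier2 20 > Anthro/tier1 17 > CS/tier2 15 > Hist/tier1 14 > Anthro/tier2 12 > Bio/tier2 9 > Hist/tier2 6.
Fill CS tier1 block (40 at 27) → 350 left.
Chem/tier1 (24): +90 → 260 left.
Bio tier1 at 22: fill all 90 → 170 left.
Fill Chem tier2 block (50 at 20) → 120 left.
Anthro tier1 at 17: fill all 70 → 50 left.
50 remain; put them into CS tier2 at 15.
Total = 27×40 + 24×90 + 22×90 + 20×50 + 17×70 + 15×50 = 8160.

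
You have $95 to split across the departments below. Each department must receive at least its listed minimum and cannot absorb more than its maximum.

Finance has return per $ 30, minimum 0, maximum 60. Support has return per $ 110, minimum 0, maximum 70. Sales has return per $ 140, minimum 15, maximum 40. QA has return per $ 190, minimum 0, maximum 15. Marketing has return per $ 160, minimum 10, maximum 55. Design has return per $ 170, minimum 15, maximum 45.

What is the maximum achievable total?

15800

Meeting every minimum uses 0+0+15+0+10+15 = 40 $, leaving 55.
Order the departments by return per $: QA 190 > Design 170 > Marketing 160 > Sales 140 > Support 110 > Finance 30.
Give QA 15 more to hit its cap of 15 → 40 left.
Design: +30 to 45 (cap) → 10 left.
Only 10 left; Marketing takes them to reach 20.
Total = 140×15 + 190×15 + 160×20 + 170×45 = 15800.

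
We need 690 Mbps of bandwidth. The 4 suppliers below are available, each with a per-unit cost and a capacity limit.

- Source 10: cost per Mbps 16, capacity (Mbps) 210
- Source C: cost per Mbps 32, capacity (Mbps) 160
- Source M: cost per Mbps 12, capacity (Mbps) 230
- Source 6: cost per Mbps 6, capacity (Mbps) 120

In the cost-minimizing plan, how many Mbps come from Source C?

Use suppliers in increasing cost order.
Take 120 from Source 6 at 6 — need 570 more.
Source M at 12: take all 230 Mbps — 340 still needed.
Source 10 (16): use full 210 — 130 Mbps to go.
Source C at 32: take 130 of its 160 — requirement met.

130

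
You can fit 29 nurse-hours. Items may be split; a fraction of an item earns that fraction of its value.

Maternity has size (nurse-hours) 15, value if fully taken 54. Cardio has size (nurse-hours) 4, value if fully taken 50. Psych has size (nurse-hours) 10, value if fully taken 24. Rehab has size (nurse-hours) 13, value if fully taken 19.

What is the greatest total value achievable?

128

Best value per unit of size first: Cardio 50/4≈12.5, Maternity 54/15≈3.6, Psych 24/10≈2.4, Rehab 19/13≈1.46.
Take all of Cardio (4 nurse-hours, value 50) ; 25 nurse-hours left.
Maternity: take in full, 15 nurse-hours for value 54 ; 10 left.
Take all of Psych (10 nurse-hours, value 24) ; 0 nurse-hours left.
Total value = 128.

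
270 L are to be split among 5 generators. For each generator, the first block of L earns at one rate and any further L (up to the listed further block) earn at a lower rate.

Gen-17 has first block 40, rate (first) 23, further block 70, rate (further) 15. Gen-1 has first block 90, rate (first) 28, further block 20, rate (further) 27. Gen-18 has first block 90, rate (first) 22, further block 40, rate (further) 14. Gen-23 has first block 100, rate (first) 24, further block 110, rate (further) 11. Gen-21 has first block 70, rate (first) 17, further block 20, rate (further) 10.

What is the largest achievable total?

6820

Rank every tier by rate: Gen-1/tier1 28 > Gen-1/tier2 27 > Gen-23/tier1 24 > Gen-17/tier1 23 > Gen-18/tier1 22 > Gen-21/tier1 17 > Gen-17/tier2 15 > Gen-18/tier2 14 > Gen-23/tier2 11 > Gen-21/tier2 10.
Gen-1 tier1 at 28: fill all 90 — 180 left.
Gen-1/tier2 (27): +20 — 160 left.
Gen-23 tier1 at 24: fill all 100 — 60 left.
Fill Gen-17 tier1 block (40 at 23) — 20 left.
20 remain; put them into Gen-18 tier1 at 22.
Total = 28×90 + 27×20 + 24×100 + 23×40 + 22×20 = 6820.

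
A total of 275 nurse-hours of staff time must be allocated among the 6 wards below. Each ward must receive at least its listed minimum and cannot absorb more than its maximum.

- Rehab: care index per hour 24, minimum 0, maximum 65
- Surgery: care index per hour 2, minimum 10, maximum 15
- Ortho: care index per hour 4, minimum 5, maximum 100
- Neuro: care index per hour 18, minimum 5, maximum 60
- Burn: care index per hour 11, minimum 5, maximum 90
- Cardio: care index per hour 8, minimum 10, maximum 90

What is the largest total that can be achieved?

Meeting every minimum uses 0+10+5+5+5+10 = 35 nurse-hours, leaving 240.
Order the wards by care index per hour: Rehab 24 > Neuro 18 > Burn 11 > Cardio 8 > Ortho 4 > Surgery 2.
Give Rehab 65 more to hit its cap of 65 ; 175 left.
Give Neuro 55 more to hit its cap of 60 ; 120 left.
Give Burn 85 more to hit its cap of 90 ; 35 left.
Cardio has room for 80 more but only 35 remain, so it gets 45.
Total = 24×65 + 2×10 + 4×5 + 18×60 + 11×90 + 8×45 = 4030.

4030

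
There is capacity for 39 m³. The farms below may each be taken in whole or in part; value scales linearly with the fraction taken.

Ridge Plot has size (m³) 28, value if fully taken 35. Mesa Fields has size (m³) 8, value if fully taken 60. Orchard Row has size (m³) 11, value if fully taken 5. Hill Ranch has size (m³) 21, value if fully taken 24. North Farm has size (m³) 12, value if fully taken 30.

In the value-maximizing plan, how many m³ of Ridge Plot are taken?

Best value per unit of size first: Mesa Fields 60/8≈7.5, North Farm 30/12≈2.5, Ridge Plot 35/28≈1.25, Hill Ranch 24/21≈1.14, Orchard Row 5/11≈0.455.
Take all of Mesa Fields (8 m³, value 60) → 31 m³ left.
All 12 m³ of North Farm fit (value 30) → 19 remain.
19 m³ left: a 19/28 share of Ridge Plot gives 35×19/28 = 23.75.

19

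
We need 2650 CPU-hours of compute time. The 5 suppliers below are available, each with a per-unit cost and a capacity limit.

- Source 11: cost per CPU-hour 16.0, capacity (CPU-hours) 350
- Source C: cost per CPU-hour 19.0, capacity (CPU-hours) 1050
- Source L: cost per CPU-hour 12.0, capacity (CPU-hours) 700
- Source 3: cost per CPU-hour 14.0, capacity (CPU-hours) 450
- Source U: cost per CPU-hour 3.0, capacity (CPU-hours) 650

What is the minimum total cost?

31750

Use suppliers in increasing cost order.
Source U (3.0): use full 650 → 2000 CPU-hours to go.
Source L (12.0): use full 700 → 1300 CPU-hours to go.
Source 3 (14.0): use full 450 → 850 CPU-hours to go.
Source 11 (16.0): use full 350 → 500 CPU-hours to go.
Take 500 from Source C at 19.0 to finish.
Cost = 650×3.0 + 700×12.0 + 450×14.0 + 350×16.0 + 500×19.0 = 31750.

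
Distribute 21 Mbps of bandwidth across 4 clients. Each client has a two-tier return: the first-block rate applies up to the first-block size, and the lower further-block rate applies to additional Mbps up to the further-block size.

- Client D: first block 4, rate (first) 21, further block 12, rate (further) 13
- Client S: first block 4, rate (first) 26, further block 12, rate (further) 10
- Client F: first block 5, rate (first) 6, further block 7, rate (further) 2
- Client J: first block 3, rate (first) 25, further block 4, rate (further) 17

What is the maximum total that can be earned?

Order all 8 blocks by rate: Client S/first 26 > Client J/first 25 > Client D/first 21 > Client J/second 17 > Client D/second 13 > Client S/second 10 > Client F/first 6 > Client F/second 2.
Fill Client S first block (4 at 26) → 17 left.
Client J/first (25): +3 → 14 left.
Client D/first (21): +4 → 10 left.
Client J/second (17): +4 → 6 left.
Client D/second: +6 of 12 at 13; pool empty.
Total = 26×4 + 25×3 + 21×4 + 17×4 + 13×6 = 409.

409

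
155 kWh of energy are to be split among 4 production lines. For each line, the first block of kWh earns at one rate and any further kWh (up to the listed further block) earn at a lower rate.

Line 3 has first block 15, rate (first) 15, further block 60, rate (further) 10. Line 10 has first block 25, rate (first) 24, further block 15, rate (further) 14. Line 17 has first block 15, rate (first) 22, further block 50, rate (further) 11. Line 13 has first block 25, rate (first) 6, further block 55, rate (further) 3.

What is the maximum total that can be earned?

2265

Order all 8 blocks by rate: Line 10/tier1 24 > Line 17/tier1 22 > Line 3/tier1 15 > Line 10/tier2 14 > Line 17/tier2 11 > Line 3/tier2 10 > Line 13/tier1 6 > Line 13/tier2 3.
Line 10/tier1 (24): +25 — 130 left.
Line 17 tier1 at 22: fill all 15 — 115 left.
Fill Line 3 tier1 block (15 at 15) — 100 left.
Line 10/tier2 (14): +15 — 85 left.
Fill Line 17 tier2 block (50 at 11) — 35 left.
Line 3 tier2 at 10: only 35 left, fill 35.
Total = 24×25 + 22×15 + 15×15 + 14×15 + 11×50 + 10×35 = 2265.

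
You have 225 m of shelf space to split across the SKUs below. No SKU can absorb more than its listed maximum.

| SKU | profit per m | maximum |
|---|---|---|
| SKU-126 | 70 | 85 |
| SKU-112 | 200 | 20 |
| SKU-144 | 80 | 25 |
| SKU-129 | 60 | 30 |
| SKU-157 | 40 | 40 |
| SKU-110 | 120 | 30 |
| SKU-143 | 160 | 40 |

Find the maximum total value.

23450

Highest profit per m first: SKU-112 200 > SKU-143 160 > SKU-110 120 > SKU-144 80 > SKU-126 70 > SKU-129 60 > SKU-157 40.
Give SKU-112 20 to hit its cap of 20 → 205 left.
SKU-143: +40 to 40 (cap) → 165 left.
SKU-110: +30 to 30 (cap) → 135 left.
Give SKU-144 25 to hit its cap of 25 → 110 left.
SKU-126: +85 to 85 (cap) → 25 left.
SKU-129 has room for 30 but only 25 remain, so it gets 25.
Total = 70×85 + 200×20 + 80×25 + 60×25 + 120×30 + 160×40 = 23450.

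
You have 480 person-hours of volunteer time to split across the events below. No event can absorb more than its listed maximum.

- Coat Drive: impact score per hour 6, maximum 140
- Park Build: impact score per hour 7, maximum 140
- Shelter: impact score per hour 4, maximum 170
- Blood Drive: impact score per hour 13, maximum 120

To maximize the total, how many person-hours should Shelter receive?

80

Highest impact score per hour first: Blood Drive 13 > Park Build 7 > Coat Drive 6 > Shelter 4.
Give Blood Drive 120 to hit its cap of 120 — 360 left.
Give Park Build 140 to hit its cap of 140 — 220 left.
Coat Drive: +140 to 140 (cap) — 80 left.
Shelter has room for 170 but only 80 remain, so it gets 80.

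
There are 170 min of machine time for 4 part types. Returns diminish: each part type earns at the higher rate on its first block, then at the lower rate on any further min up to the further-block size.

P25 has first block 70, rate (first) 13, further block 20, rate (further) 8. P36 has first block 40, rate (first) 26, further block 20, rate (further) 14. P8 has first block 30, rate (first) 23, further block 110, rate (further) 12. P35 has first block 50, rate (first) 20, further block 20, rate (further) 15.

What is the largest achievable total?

3440

Order all 8 blocks by rate: P36/T1 26 > P8/T1 23 > P35/T1 20 > P35/T2 15 > P36/T2 14 > P25/T1 13 > P8/T2 12 > P25/T2 8.
P36/T1 (26): +40 → 130 left.
P8/T1 (23): +30 → 100 left.
P35/T1 (20): +50 → 50 left.
Fill P35 T2 block (20 at 15) → 30 left.
Fill P36 T2 block (20 at 14) → 10 left.
P25/T1: +10 of 70 at 13; pool empty.
Total = 26×40 + 23×30 + 20×50 + 15×20 + 14×20 + 13×10 = 3440.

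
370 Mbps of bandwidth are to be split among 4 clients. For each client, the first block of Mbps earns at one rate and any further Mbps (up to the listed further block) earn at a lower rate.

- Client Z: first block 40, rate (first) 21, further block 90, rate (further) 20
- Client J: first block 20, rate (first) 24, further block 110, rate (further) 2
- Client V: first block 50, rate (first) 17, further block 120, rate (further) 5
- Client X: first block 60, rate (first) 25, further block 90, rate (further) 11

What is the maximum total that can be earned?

Rank every tier by rate: Client X/tier1 25 > Client J/tier1 24 > Client Z/tier1 21 > Client Z/tier2 20 > Client V/tier1 17 > Client X/tier2 11 > Client V/tier2 5 > Client J/tier2 2.
Client X tier1 at 25: fill all 60 ; 310 left.
Client J/tier1 (24): +20 ; 290 left.
Client Z/tier1 (21): +40 ; 250 left.
Fill Client Z tier2 block (90 at 20) ; 160 left.
Client V tier1 at 17: fill all 50 ; 110 left.
Client X/tier2 (11): +90 ; 20 left.
Client V/tier2: +20 of 120 at 5; pool empty.
Total = 25×60 + 24×20 + 21×40 + 20×90 + 17×50 + 11×90 + 5×20 = 6560.

6560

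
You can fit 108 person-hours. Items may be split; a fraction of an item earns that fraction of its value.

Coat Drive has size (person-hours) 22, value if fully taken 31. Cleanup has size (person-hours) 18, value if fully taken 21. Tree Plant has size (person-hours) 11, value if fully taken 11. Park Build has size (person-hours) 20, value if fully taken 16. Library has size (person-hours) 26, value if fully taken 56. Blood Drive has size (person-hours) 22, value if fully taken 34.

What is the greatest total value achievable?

Sort by value density: Library 56/26≈2.15, Blood Drive 34/22≈1.55, Coat Drive 31/22≈1.41, Cleanup 21/18≈1.17, Tree Plant 11/11≈1, Park Build 16/20≈0.8.
Library: take in full, 26 person-hours for value 56 ; 82 left.
All 22 person-hours of Blood Drive fit (value 34) ; 60 remain.
Coat Drive: take in full, 22 person-hours for value 31 ; 38 left.
Take all of Cleanup (18 person-hours, value 21) ; 20 person-hours left.
All 11 person-hours of Tree Plant fit (value 11) ; 9 remain.
Only 9 person-hours remain; take 9/20 of Park Build for value 16×9/20 = 7.2.
Total value = 160.2.

160.2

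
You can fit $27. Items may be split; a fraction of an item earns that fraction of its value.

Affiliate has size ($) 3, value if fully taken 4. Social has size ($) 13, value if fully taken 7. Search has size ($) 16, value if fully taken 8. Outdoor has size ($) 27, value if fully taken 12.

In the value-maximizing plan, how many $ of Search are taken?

Sort by value density: Affiliate 4/3≈1.33, Social 7/13≈0.538, Search 8/16≈0.5, Outdoor 12/27≈0.444.
Take all of Affiliate (3 $, value 4) ; 24 $ left.
All 13 $ of Social fit (value 7) ; 11 remain.
Fill the last 11 $ with part of Search: 11/16 of it earns 5.5.

11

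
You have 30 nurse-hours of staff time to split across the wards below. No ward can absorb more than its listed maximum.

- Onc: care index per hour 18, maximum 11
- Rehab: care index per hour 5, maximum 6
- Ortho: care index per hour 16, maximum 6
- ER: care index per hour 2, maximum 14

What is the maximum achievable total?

Order the wards by care index per hour: Onc 18 > Ortho 16 > Rehab 5 > ER 2.
Give Onc 11 to hit its cap of 11 ; 19 left.
Ortho takes 6 to reach its cap of 6 ; 13 left.
Give Rehab 6 to hit its cap of 6 ; 7 left.
Only 7 left; ER takes them to reach 7.
Total = 18×11 + 5×6 + 16×6 + 2×7 = 338.

338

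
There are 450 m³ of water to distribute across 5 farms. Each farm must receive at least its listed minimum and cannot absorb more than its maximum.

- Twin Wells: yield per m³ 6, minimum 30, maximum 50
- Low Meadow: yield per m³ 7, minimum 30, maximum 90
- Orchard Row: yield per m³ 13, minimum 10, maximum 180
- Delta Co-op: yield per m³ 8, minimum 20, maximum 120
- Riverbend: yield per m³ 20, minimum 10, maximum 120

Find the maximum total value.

5850

Meeting every minimum uses 30+30+10+20+10 = 100 m³, leaving 350.
Order the farms by yield per m³: Riverbend 20 > Orchard Row 13 > Delta Co-op 8 > Low Meadow 7 > Twin Wells 6.
Riverbend: +110 to 120 (cap) — 240 left.
Orchard Row: +170 to 180 (cap) — 70 left.
Only 70 left; Delta Co-op takes them to reach 90.
Total = 6×30 + 7×30 + 13×180 + 8×90 + 20×120 = 5850.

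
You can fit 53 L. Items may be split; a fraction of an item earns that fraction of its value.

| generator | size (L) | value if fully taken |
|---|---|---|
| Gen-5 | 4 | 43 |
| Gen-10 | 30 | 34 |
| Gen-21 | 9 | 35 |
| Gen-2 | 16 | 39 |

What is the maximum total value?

Best value per unit of size first: Gen-5 43/4≈10.8, Gen-21 35/9≈3.89, Gen-2 39/16≈2.44, Gen-10 34/30≈1.13.
Take all of Gen-5 (4 L, value 43) → 49 L left.
Gen-21: take in full, 9 L for value 35 → 40 left.
All 16 L of Gen-2 fit (value 39) → 24 remain.
24 L left: a 24/30 share of Gen-10 gives 34×24/30 = 27.2.
Total value = 144.2.

144.2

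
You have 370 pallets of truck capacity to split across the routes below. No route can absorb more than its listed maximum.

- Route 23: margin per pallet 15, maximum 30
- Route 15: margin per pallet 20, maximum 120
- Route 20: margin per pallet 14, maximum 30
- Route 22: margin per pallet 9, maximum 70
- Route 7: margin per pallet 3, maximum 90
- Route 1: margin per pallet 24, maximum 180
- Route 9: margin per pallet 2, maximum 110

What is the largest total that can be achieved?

7680

Order the routes by margin per pallet: Route 1 24 > Route 15 20 > Route 23 15 > Route 20 14 > Route 22 9 > Route 7 3 > Route 9 2.
Route 1: +180 to 180 (cap) ; 190 left.
Route 15 takes 120 to reach its cap of 120 ; 70 left.
Route 23 takes 30 to reach its cap of 30 ; 40 left.
Route 20 takes 30 to reach its cap of 30 ; 10 left.
Route 22 has room for 70 but only 10 remain, so it gets 10.
Total = 15×30 + 20×120 + 14×30 + 9×10 + 24×180 = 7680.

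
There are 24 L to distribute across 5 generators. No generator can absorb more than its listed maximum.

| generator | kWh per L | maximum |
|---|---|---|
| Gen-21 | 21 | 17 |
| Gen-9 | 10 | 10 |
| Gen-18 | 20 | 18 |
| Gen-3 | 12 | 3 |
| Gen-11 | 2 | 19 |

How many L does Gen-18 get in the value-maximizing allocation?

7

Order the generators by kWh per L: Gen-21 21 > Gen-18 20 > Gen-3 12 > Gen-9 10 > Gen-11 2.
Give Gen-21 17 to hit its cap of 17 ; 7 left.
Gen-18: +7 (room for 18) → 7. Pool exhausted.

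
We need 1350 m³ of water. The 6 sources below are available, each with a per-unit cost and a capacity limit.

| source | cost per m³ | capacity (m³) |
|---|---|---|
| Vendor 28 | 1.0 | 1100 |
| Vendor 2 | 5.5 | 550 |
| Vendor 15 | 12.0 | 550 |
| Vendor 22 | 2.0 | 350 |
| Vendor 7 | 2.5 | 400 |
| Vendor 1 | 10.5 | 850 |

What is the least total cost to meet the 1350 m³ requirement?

1600

Cheapest first:
Take 1100 from Vendor 28 at 1.0 ; need 250 more.
Take 250 from Vendor 22 at 2.0 to finish.
Vendor 7, Vendor 2, Vendor 1, Vendor 15: unused.
Cost = 1100×1.0 + 250×2.0 = 1600.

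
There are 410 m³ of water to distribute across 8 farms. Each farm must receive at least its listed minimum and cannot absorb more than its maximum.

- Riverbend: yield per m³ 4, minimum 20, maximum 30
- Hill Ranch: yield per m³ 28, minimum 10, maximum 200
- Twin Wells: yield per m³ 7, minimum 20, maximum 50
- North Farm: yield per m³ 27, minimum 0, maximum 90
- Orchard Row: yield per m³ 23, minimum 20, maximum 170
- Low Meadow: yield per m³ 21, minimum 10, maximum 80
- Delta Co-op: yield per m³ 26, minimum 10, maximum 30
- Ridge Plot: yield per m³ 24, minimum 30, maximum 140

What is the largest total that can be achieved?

Meeting every minimum uses 20+10+20+0+20+10+10+30 = 120 m³, leaving 290.
Highest yield per m³ first: Hill Ranch 28 > North Farm 27 > Delta Co-op 26 > Ridge Plot 24 > Orchard Row 23 > Low Meadow 21 > Twin Wells 7 > Riverbend 4.
Give Hill Ranch 190 more to hit its cap of 200 ; 100 left.
North Farm takes 90 more to reach its cap of 90 ; 10 left.
Only 10 left; Delta Co-op takes them to reach 20.
Total = 4×20 + 28×200 + 7×20 + 27×90 + 23×20 + 21×10 + 26×20 + 24×30 = 10160.

10160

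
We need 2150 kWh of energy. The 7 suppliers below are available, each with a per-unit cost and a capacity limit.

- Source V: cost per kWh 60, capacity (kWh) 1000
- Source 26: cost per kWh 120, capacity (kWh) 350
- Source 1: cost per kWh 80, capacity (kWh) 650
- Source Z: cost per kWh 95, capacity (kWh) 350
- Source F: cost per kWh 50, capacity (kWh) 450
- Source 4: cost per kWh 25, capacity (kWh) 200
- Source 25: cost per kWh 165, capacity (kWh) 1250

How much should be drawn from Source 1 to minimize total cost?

500

Fill from the cheapest supplier first.
Source 4 at 25: take all 200 kWh → 1950 still needed.
Source F at 50: take all 450 kWh → 1500 still needed.
Take 1000 from Source V at 60 → need 500 more.
Source 1 at 80: take 500 of its 650 → requirement met.
Source Z, Source 26, Source 25: unused.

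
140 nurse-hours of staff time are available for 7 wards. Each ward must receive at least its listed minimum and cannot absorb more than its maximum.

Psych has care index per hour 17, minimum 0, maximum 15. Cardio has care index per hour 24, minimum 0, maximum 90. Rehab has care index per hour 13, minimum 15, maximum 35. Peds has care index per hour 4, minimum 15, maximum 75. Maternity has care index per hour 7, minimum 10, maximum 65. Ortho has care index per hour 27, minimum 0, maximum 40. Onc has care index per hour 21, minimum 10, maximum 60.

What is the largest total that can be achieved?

Meeting every minimum uses 0+0+15+15+10+0+10 = 50 nurse-hours, leaving 90.
Order the wards by care index per hour: Ortho 27 > Cardio 24 > Onc 21 > Psych 17 > Rehab 13 > Maternity 7 > Peds 4.
Ortho: +40 to 40 (cap) ; 50 left.
Cardio has room for 90 more but only 50 remain, so it gets 50.
Total = 24×50 + 13×15 + 4×15 + 7×10 + 27×40 + 21×10 = 2815.

2815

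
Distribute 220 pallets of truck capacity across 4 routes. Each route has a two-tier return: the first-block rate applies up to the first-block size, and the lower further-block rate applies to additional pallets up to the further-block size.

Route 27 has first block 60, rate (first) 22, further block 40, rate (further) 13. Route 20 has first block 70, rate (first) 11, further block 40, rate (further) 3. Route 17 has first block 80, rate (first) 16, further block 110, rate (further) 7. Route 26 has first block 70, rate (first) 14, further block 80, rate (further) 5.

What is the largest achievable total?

Rank every tier by rate: Route 27/tier1 22 > Route 17/tier1 16 > Route 26/tier1 14 > Route 27/tier2 13 > Route 20/tier1 11 > Route 17/tier2 7 > Route 26/tier2 5 > Route 20/tier2 3.
Route 27 tier1 at 22: fill all 60 → 160 left.
Fill Route 17 tier1 block (80 at 16) → 80 left.
Route 26/tier1 (14): +70 → 10 left.
Route 27/tier2: +10 of 40 at 13; pool empty.
Total = 22×60 + 16×80 + 14×70 + 13×10 = 3710.

3710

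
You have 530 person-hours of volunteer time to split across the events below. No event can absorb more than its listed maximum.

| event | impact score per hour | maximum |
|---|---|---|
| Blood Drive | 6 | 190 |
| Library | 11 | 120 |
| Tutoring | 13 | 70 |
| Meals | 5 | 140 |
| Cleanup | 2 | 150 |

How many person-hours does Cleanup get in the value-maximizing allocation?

Order the events by impact score per hour: Tutoring 13 > Library 11 > Blood Drive 6 > Meals 5 > Cleanup 2.
Tutoring: +70 to 70 (cap) — 460 left.
Library takes 120 to reach its cap of 120 — 340 left.
Give Blood Drive 190 to hit its cap of 190 — 150 left.
Give Meals 140 to hit its cap of 140 — 10 left.
Cleanup: +10 (room for 150) → 10. Pool exhausted.

10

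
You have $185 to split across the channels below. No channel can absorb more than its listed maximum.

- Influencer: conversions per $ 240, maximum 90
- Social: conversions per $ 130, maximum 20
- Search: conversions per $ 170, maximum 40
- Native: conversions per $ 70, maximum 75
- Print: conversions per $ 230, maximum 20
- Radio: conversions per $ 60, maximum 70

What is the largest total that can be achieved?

36650

Highest conversions per $ first: Influencer 240 > Print 230 > Search 170 > Social 130 > Native 70 > Radio 60.
Influencer: +90 to 90 (cap) ; 95 left.
Print takes 20 to reach its cap of 20 ; 75 left.
Search takes 40 to reach its cap of 40 ; 35 left.
Social: +20 to 20 (cap) ; 15 left.
Native: +15 (room for 75) → 15. Pool exhausted.
Total = 240×90 + 130×20 + 170×40 + 70×15 + 230×20 = 36650.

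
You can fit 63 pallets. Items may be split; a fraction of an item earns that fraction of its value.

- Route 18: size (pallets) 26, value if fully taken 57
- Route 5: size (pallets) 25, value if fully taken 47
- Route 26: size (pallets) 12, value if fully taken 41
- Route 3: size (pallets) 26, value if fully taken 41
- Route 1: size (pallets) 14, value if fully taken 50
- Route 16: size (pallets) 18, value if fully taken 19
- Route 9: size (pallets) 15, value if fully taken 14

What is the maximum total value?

168.68

Rank by value-to-size ratio: Route 1 50/14≈3.57, Route 26 41/12≈3.42, Route 18 57/26≈2.19, Route 5 47/25≈1.88, Route 3 41/26≈1.58, Route 16 19/18≈1.06, Route 9 14/15≈0.933.
Take all of Route 1 (14 pallets, value 50) → 49 pallets left.
Take all of Route 26 (12 pallets, value 41) → 37 pallets left.
Take all of Route 18 (26 pallets, value 57) → 11 pallets left.
Fill the last 11 pallets with part of Route 5: 11/25 of it earns 20.68.
Total value = 168.68.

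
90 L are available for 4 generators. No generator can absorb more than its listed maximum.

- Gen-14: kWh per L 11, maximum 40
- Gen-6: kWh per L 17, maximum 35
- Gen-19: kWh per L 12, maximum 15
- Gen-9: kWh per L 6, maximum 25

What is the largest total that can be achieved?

1215

Order the generators by kWh per L: Gen-6 17 > Gen-19 12 > Gen-14 11 > Gen-9 6.
Gen-6: +35 to 35 (cap) — 55 left.
Gen-19 takes 15 to reach its cap of 15 — 40 left.
Gen-14: +40 to 40 (cap) — 0 left.
Total = 11×40 + 17×35 + 12×15 = 1215.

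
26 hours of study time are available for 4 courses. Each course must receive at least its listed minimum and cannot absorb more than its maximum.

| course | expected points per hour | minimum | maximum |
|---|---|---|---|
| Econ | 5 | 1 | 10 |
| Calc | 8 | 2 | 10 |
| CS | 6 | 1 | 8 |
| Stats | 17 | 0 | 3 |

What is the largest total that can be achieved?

204

Meeting every minimum uses 1+2+1+0 = 4 hours, leaving 22.
Order the courses by expected points per hour: Stats 17 > Calc 8 > CS 6 > Econ 5.
Stats takes 3 more to reach its cap of 3 ; 19 left.
Calc: +8 to 10 (cap) ; 11 left.
CS takes 7 more to reach its cap of 8 ; 4 left.
Only 4 left; Econ takes them to reach 5.
Total = 5×5 + 8×10 + 6×8 + 17×3 = 204.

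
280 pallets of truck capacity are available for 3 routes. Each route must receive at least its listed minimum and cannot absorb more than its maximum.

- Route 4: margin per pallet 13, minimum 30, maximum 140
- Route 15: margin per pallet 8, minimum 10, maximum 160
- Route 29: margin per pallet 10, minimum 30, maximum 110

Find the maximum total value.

Meeting every minimum uses 30+10+30 = 70 pallets, leaving 210.
Order the routes by margin per pallet: Route 4 13 > Route 29 10 > Route 15 8.
Route 4: +110 to 140 (cap) — 100 left.
Give Route 29 80 more to hit its cap of 110 — 20 left.
Route 15 has room for 150 more but only 20 remain, so it gets 30.
Total = 13×140 + 8×30 + 10×110 = 3160.

3160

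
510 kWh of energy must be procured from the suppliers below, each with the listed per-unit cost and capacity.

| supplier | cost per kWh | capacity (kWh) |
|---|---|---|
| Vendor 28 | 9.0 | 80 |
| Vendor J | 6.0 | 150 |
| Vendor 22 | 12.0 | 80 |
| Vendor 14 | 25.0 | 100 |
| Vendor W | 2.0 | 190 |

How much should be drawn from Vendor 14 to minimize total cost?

Use suppliers in increasing cost order.
Vendor W (2.0): use full 190 — 320 kWh to go.
Vendor J at 6.0: take all 150 kWh — 170 still needed.
Vendor 28 (9.0): use full 80 — 90 kWh to go.
Vendor 22 (12.0): use full 80 — 10 kWh to go.
Vendor 14 at 25.0: take 10 of its 100 — requirement met.

10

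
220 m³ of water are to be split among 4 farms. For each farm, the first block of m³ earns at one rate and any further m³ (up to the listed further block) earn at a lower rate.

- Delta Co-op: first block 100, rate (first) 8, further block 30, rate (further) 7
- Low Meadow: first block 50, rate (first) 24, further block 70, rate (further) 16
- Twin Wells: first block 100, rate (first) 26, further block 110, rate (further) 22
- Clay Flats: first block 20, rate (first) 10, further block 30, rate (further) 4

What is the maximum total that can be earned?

Order all 8 blocks by rate: Twin Wells/first 26 > Low Meadow/first 24 > Twin Wells/second 22 > Low Meadow/second 16 > Clay Flats/first 10 > Delta Co-op/first 8 > Delta Co-op/second 7 > Clay Flats/second 4.
Twin Wells/first (26): +100 → 120 left.
Low Meadow/first (24): +50 → 70 left.
Twin Wells/second: +70 of 110 at 22; pool empty.
Total = 26×100 + 24×50 + 22×70 = 5340.

5340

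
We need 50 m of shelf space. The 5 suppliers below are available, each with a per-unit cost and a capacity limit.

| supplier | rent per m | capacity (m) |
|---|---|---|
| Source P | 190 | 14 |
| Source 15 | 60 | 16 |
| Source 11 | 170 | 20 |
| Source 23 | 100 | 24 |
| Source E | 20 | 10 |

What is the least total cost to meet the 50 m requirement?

3560

Use suppliers in increasing cost order.
Take 10 from Source E at 20 — need 40 more.
Take 16 from Source 15 at 60 — need 24 more.
Source 23 at 100: take all 24 m — 0 still needed.
Source 11, Source P: unused.
Cost = 10×20 + 16×60 + 24×100 = 3560.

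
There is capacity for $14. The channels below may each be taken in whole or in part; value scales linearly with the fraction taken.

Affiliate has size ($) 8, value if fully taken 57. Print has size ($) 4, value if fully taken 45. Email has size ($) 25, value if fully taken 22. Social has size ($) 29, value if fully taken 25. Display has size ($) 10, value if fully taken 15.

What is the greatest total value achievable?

Rank by value-to-size ratio: Print 45/4≈11.2, Affiliate 57/8≈7.12, Display 15/10≈1.5, Email 22/25≈0.88, Social 25/29≈0.862.
All 4 $ of Print fit (value 45) — 10 remain.
Affiliate: take in full, 8 $ for value 57 — 2 left.
Only 2 $ remain; take 2/10 of Display for value 15×2/10 = 3.
Total value = 105.

105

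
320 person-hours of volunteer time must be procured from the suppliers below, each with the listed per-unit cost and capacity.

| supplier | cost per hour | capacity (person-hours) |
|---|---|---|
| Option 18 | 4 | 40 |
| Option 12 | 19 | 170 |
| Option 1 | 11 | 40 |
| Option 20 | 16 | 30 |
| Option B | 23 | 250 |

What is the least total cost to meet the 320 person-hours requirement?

5230

Fill from the cheapest supplier first.
Option 18 (4): use full 40 ; 280 person-hours to go.
Take 40 from Option 1 at 11 ; need 240 more.
Take 30 from Option 20 at 16 ; need 210 more.
Take 170 from Option 12 at 19 ; need 40 more.
Option B at 23: take 40 of its 250 ; requirement met.
Cost = 40×4 + 40×11 + 30×16 + 170×19 + 40×23 = 5230.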